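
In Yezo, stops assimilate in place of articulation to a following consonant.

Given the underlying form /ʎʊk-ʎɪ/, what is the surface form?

/k/ is a voiceless velar stop. The following trigger /ʎ/ is palatal, so /k/ must become palatal as well.
A voiceless palatal stop is [c], so the surface segment is [c].

[ʎʊcʎɪ]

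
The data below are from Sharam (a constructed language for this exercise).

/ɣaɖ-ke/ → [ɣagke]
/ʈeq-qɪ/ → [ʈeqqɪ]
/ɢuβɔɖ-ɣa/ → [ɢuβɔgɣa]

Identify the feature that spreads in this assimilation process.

Comparing underlying and surface forms, /ɖ/ → [g] is the alternation; the neighbouring /k/ is constant.
/ɖ/ is retroflex while /k/ is velar; the output [g] is velar, matching the trigger — so the feature that spreads is place.
The other alternating form patterns the same way: /ɖ/ → [g] before /ɣ/ (retroflex → velar, matching velar) — only place changes, and always toward the following segment.
Nothing changes in [ʈeqqɪ]: there the adjacent consonants already agree in place (/q/ and /q/ are both uvular), so this form is consistent with the same rule.

place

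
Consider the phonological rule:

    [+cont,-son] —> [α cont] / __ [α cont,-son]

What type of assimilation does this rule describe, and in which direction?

regressive manner assimilation

The shared variable α links the value of [cont] on the target to that of the neighbouring obstruent. [cont] distinguishes stops from fricatives — a manner-of-articulation feature — so this is manner assimilation.
The conditioning segment sits to the right of the focus bar, meaning the trigger follows the segment that changes — regressive assimilation.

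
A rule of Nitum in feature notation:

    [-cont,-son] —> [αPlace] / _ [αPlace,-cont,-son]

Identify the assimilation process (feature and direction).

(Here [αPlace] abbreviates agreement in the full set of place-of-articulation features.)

The rule copies the place features (abbreviated [Place]) from the environment onto the target, so the assimilating feature is place.
Since the environment is written after the underscore, the trigger follows the target; the direction is regressive.

regressive place assimilation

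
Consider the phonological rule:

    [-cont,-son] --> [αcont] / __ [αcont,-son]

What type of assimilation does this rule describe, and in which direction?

regressive manner assimilation

The shared variable α links the value of [cont] on the target to that of the neighbouring obstruent. [cont] distinguishes stops from fricatives — a manner-of-articulation feature — so this is manner assimilation.
The conditioning segment sits to the right of the focus bar, meaning the trigger follows the segment that changes — regressive assimilation.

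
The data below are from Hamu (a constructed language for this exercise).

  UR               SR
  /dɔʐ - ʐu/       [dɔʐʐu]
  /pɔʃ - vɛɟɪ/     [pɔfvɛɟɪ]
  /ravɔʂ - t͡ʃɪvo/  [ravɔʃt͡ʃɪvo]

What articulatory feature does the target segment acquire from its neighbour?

Underlying /ʃ/ is realised as [f] next to /v/; /v/ itself does not change.
The change postalveolar → labiodental matches the place of the following /v/, identifying this as place assimilation.
Checking the remaining alternation: /ʂ/ → [ʃ] before /t͡ʃ/ (retroflex → postalveolar, matching postalveolar) — only place changes, and always toward the following segment.
No alternation appears in [dɔʐʐu]: there the adjacent consonants already agree in place (/ʐ/ and /ʐ/ are both retroflex), so this form is consistent with the same rule.

place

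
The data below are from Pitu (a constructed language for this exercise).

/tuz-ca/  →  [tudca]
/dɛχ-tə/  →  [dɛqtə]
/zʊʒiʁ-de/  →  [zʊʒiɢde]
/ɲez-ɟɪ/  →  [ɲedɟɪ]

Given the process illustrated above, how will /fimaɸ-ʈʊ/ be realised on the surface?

The data show regressive manner assimilation: /z/ → [d] before /c/; /χ/ → [q] before /t/; /ʁ/ → [ɢ] before /d/; /z/ → [d] before /ɟ/. In each pair only manner changes, matching the following consonant, while place and voice stay constant.
/ɸ/ is a voiceless bilabial fricative. The following trigger /ʈ/ is a stop, so /ɸ/ must become a stop as well.
Changing only its manner to stop gives [p] — the voiceless bilabial stop.

[fimapʈʊ]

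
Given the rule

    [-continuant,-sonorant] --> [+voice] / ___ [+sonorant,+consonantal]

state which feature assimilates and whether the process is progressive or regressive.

regressive voicing assimilation

The structural change is [+voice], and the conditioning segment [+sonorant,+consonantal] (a sonorant consonant) is itself voiced, so the target comes to share the voicing of its neighbour — voicing assimilation.
Since the environment is written after the underscore, the trigger follows the target; the direction is regressive.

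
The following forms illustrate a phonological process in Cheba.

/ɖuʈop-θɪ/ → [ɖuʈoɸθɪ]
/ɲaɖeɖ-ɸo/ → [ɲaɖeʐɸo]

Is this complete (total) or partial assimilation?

partial assimilation

Comparing underlying and surface forms, /p/ → [ɸ] is the alternation; the neighbouring /θ/ is constant.
/p/ is a stop while /θ/ is a fricative; the output [ɸ] is a fricative, matching the trigger — so the feature that spreads is manner.
Place and voice are unchanged, so the assimilation is partial, not total.
Checking the remaining alternation: /ɖ/ → [ʐ] before /ɸ/ (stop → fricative, matching a fricative) — only manner changes, and always toward the following segment.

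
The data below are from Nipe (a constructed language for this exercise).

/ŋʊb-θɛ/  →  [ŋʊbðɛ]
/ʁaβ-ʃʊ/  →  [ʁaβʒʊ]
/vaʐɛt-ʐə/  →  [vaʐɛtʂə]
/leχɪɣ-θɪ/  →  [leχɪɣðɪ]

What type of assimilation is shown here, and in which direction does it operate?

The segment that alternates is /θ/, which surfaces as [ð] when adjacent to /b/.
/θ/ is voiceless while /b/ is voiced; the output [ð] is voiced, matching the trigger — so the feature that spreads is voicing.
Place and manner are unchanged, so the assimilation is partial, not total.
The other alternating forms pattern the same way: /ʃ/ → [ʒ] after /β/ (voiceless → voiced, matching voiced); /ʐ/ → [ʂ] after /t/ (voiced → voiceless, matching voiceless); /θ/ → [ð] after /ɣ/ (voiceless → voiced, matching voiced) — only voicing changes, and always toward the preceding segment.
Since the segment that changes follows the conditioning segment, the assimilation is progressive.

progressive voicing assimilation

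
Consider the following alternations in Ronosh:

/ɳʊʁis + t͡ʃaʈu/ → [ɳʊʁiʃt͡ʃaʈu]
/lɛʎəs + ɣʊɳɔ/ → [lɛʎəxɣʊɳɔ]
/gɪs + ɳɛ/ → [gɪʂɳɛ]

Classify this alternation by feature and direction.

regressive place assimilation

Comparing underlying and surface forms, /s/ → [ʃ] is the alternation; the neighbouring /t͡ʃ/ is constant.
The change alveolar → postalveolar matches the place of the following /t͡ʃ/, identifying this as place assimilation.
Manner and voice are unchanged, so the assimilation is partial, not total.
The same holds elsewhere in the data: /s/ → [x] before /ɣ/ (alveolar → velar, matching velar); /s/ → [ʂ] before /ɳ/ (alveolar → retroflex, matching retroflex) — only place changes, and always toward the following segment.
Since the segment that changes precedes the conditioning segment, the assimilation is regressive.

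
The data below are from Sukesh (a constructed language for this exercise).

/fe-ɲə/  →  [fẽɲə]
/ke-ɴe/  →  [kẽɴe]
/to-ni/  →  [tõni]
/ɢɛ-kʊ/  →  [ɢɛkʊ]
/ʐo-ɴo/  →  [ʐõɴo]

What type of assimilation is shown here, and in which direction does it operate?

The vowel /e/ surfaces as nasalised [ẽ] next to the following nasal /ɲ/ — it has acquired the [+nasal] feature of its neighbour.
Likewise in the remaining data: /e/ → [ẽ] before /ɴ/; /o/ → [õ] before /n/; /o/ → [õ] before /ɴ/ — each time a vowel is nasalised next to a following nasal.
No change occurs in [ɢɛkʊ] because the vowel at the boundary is adjacent to an oral consonant, not a nasal (/ɛ/ next to /k/).
Because the conditioning nasal is to the right of the vowel that changes, the process is regressive (anticipatory).

regressive nasality assimilation (vowel nasalisation)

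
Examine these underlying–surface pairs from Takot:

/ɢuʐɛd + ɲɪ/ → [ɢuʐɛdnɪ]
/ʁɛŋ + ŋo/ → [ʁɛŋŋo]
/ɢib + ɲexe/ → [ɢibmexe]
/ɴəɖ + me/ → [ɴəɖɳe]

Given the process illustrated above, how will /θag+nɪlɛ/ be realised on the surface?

The data show progressive place assimilation: /ɲ/ → [n] after /d/; /ɲ/ → [m] after /b/; /m/ → [ɳ] after /ɖ/. In each pair only place changes, matching the preceding consonant, while manner and voice stay constant.
Nothing changes in [ʁɛŋŋo]: there the adjacent consonants already agree in place (/ŋ/ and /ŋ/ are both velar), so this form is consistent with the same rule.
/n/ is a voiced alveolar nasal. The preceding trigger /g/ is velar, so /n/ must become velar as well.
Changing only its place to velar gives [ŋ] — the voiced velar nasal.

[θagŋɪlɛ]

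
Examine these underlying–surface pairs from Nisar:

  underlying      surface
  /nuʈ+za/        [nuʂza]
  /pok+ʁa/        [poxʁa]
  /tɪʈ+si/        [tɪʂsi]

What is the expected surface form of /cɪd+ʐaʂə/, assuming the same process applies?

The data show regressive manner assimilation: /ʈ/ → [ʂ] before /z/; /k/ → [x] before /ʁ/; /ʈ/ → [ʂ] before /s/. In each pair only manner changes, matching the following consonant, while place and voice stay constant.
/d/ is a voiced alveolar stop. The following trigger /ʐ/ is a fricative, so /d/ must become a fricative as well.
A voiced alveolar fricative is [z], so the surface segment is [z].

[cɪzʐaʂə]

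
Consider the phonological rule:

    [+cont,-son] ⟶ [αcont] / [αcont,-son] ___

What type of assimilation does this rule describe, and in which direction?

The shared variable α links the value of [cont] on the target to that of the neighbouring obstruent. [cont] distinguishes stops from fricatives — a manner-of-articulation feature — so this is manner assimilation.
Since the environment is written before the underscore, the trigger precedes the target; the direction is progressive.

progressive manner assimilation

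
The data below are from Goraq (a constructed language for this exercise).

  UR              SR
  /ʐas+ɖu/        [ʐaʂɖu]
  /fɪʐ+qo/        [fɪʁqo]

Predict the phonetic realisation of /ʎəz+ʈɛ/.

The data show regressive place assimilation: /s/ → [ʂ] before /ɖ/; /ʐ/ → [ʁ] before /q/. In each pair only place changes, matching the following consonant, while manner and voice stay constant.
/z/ is a voiced alveolar fricative. The following trigger /ʈ/ is retroflex, so /z/ must become retroflex as well.
Changing only its place to retroflex gives [ʐ] — the voiced retroflex fricative.

[ʎəʐʈɛ]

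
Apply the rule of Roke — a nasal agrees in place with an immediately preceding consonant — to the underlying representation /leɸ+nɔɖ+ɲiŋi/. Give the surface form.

/n/ is a voiced alveolar nasal. The preceding trigger /ɸ/ is bilabial, so /n/ must become bilabial as well.
Changing only its place to bilabial gives [m] — the voiced bilabial nasal.
The same rule applies at the second boundary: /ɲ/ → [ɳ] next to /ɖ/.

[leɸmɔɖɳiŋi]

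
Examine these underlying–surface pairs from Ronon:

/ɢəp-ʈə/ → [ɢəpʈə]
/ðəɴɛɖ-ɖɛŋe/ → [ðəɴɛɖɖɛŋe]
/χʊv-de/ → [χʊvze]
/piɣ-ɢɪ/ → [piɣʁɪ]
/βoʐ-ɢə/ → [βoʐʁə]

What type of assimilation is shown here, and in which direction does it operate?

progressive manner assimilation

Underlying /d/ is realised as [z] next to /v/; /v/ itself does not change.
The change stop → fricative matches the manner of the preceding /v/, identifying this as manner assimilation.
Place and voice are unchanged, so the assimilation is partial, not total.
The same holds elsewhere in the data: /ɢ/ → [ʁ] after /ɣ/ (stop → fricative, matching a fricative); /ɢ/ → [ʁ] after /ʐ/ (stop → fricative, matching a fricative) — only manner changes, and always toward the preceding segment.
No alternation appears in [ɢəpʈə], [ðəɴɛɖɖɛŋe]: there the adjacent consonants already agree in manner (/ʈ/ and /p/ are both stops; /ɖ/ and /ɖ/ are both stops), so these forms are consistent with the same rule.
Since the segment that changes follows the conditioning segment, the assimilation is progressive.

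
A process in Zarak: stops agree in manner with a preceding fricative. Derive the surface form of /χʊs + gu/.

The rule targets /g/ (voiced velar stop), which sits after the trigger /s/ (fricative).
A voiced velar fricative is [ɣ], so the surface segment is [ɣ].

[χʊsɣu]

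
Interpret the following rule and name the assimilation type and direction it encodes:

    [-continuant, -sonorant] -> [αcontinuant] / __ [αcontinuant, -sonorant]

regressive manner assimilation

The shared variable α links the value of [continuant] on the target to that of the neighbouring obstruent. [continuant] distinguishes stops from fricatives — a manner-of-articulation feature — so this is manner assimilation.
Since the environment is written after the underscore, the trigger follows the target; the direction is regressive.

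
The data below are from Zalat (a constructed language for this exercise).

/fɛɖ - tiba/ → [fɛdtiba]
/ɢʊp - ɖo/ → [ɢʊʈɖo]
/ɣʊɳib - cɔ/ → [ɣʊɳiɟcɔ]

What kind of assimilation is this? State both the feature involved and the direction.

Underlying /ɖ/ is realised as [d] next to /t/; /t/ itself does not change.
The change retroflex → alveolar matches the place of the following /t/, identifying this as place assimilation.
Manner and voice are unchanged, so the assimilation is partial, not total.
The same holds elsewhere in the data: /p/ → [ʈ] before /ɖ/ (bilabial → retroflex, matching retroflex); /b/ → [ɟ] before /c/ (bilabial → palatal, matching palatal) — only place changes, and always toward the following segment.
The trigger is the following segment, so the direction is regressive (anticipatory).

regressive place assimilation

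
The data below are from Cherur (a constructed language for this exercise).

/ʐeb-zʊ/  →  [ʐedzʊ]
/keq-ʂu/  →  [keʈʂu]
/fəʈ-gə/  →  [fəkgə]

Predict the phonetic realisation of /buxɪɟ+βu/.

The data show regressive place assimilation: /b/ → [d] before /z/; /q/ → [ʈ] before /ʂ/; /ʈ/ → [k] before /g/. In each pair only place changes, matching the following consonant, while manner and voice stay constant.
The rule targets /ɟ/ (voiced palatal stop), which sits before the trigger /β/ (bilabial).
Changing only its place to bilabial gives [b] — the voiced bilabial stop.

[buxɪbβu]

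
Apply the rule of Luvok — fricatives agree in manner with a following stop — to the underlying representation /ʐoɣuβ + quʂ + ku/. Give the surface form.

/β/ is a voiced bilabial fricative. The following trigger /q/ is a stop, so /β/ must become a stop as well.
A voiced bilabial stop is [b], so the surface segment is [b].
The same rule applies at the second boundary: /ʂ/ → [ʈ] next to /k/.

[ʐoɣubquʈku]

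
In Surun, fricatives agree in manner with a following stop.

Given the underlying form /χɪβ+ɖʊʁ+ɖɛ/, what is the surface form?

[χɪbɖʊɢɖɛ]

The rule targets /β/ (voiced bilabial fricative), which sits before the trigger /ɖ/ (stop).
Changing only its manner to stop gives [b] — the voiced bilabial stop.
At the second juncture, /ʁ/ likewise becomes [ɢ] adjacent to /ɖ/.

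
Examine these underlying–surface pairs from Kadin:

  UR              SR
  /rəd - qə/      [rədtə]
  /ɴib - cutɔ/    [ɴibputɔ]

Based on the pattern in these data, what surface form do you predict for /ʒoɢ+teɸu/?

The data show progressive place assimilation: /q/ → [t] after /d/; /c/ → [p] after /b/. In each pair only place changes, matching the preceding consonant, while manner and voice stay constant.
The rule targets /t/ (voiceless alveolar stop), which sits after the trigger /ɢ/ (uvular).
The voiceless uvular stop is [q], so /t/ → [q].

[ʒoɢqeɸu]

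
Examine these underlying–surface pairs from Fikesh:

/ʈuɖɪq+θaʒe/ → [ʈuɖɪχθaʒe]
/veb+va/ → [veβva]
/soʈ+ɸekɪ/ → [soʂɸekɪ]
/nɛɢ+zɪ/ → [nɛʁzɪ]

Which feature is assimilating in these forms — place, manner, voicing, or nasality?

Underlying /q/ is realised as [χ] next to /θ/; /θ/ itself does not change.
/q/ is a stop while /θ/ is a fricative; the output [χ] is a fricative, matching the trigger — so the feature that spreads is manner.
Checking the remaining alternations: /b/ → [β] before /v/ (stop → fricative, matching a fricative); /ʈ/ → [ʂ] before /ɸ/ (stop → fricative, matching a fricative); /ɢ/ → [ʁ] before /z/ (stop → fricative, matching a fricative) — only manner changes, and always toward the following segment.

manner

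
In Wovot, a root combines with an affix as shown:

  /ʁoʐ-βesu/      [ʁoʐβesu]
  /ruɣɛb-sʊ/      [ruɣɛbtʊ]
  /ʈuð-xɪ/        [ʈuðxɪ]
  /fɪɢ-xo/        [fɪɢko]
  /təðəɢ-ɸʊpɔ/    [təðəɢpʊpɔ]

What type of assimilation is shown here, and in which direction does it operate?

Underlying /s/ is realised as [t] next to /b/; /b/ itself does not change.
/s/ is a fricative while /b/ is a stop; the output [t] is a stop, matching the trigger — so the feature that spreads is manner.
Place and voice are unchanged, so the assimilation is partial, not total.
The other alternating forms pattern the same way: /x/ → [k] after /ɢ/ (fricative → stop, matching a stop); /ɸ/ → [p] after /ɢ/ (fricative → stop, matching a stop) — only manner changes, and always toward the preceding segment.
Nothing changes in [ʁoʐβesu], [ʈuðxɪ]: there the adjacent consonants already agree in manner (/β/ and /ʐ/ are both fricatives; /x/ and /ð/ are both fricatives), so these forms are consistent with the same rule.
Since the segment that changes follows the conditioning segment, the assimilation is progressive.

progressive manner assimilation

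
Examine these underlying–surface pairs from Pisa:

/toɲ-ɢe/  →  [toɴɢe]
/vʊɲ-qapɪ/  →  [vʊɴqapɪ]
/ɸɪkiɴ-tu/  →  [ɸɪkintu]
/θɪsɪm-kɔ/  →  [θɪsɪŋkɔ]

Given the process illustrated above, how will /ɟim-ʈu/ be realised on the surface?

The data show regressive place assimilation: /ɲ/ → [ɴ] before /ɢ/; /ɲ/ → [ɴ] before /q/; /ɴ/ → [n] before /t/; /m/ → [ŋ] before /k/. In each pair only place changes, matching the following consonant, while manner and voice stay constant.
/m/ is a voiced bilabial nasal. The following trigger /ʈ/ is retroflex, so /m/ must become retroflex as well.
Changing only its place to retroflex gives [ɳ] — the voiced retroflex nasal.

[ɟiɳʈu]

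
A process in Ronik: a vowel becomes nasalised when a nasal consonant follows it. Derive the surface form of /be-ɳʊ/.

/e/ sits next to the nasal /ɳ/ and is therefore nasalised to [ẽ].

[bẽɳʊ]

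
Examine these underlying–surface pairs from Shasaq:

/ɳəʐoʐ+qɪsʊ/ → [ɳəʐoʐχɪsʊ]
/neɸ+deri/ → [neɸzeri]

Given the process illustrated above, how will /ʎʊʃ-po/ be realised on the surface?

The data show progressive manner assimilation: /q/ → [χ] after /ʐ/; /d/ → [z] after /ɸ/. In each pair only manner changes, matching the preceding consonant, while place and voice stay constant.
/p/ is a voiceless bilabial stop. The preceding trigger /ʃ/ is a fricative, so /p/ must become a fricative as well.
The voiceless bilabial fricative is [ɸ], so /p/ → [ɸ].

[ʎʊʃɸo]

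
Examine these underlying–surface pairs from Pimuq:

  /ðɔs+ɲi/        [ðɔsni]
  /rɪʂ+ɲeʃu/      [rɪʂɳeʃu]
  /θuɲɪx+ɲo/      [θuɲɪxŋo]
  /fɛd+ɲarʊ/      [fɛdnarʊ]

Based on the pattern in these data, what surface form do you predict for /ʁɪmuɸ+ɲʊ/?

The data show progressive place assimilation: /ɲ/ → [n] after /s/; /ɲ/ → [ɳ] after /ʂ/; /ɲ/ → [ŋ] after /x/; /ɲ/ → [n] after /d/. In each pair only place changes, matching the preceding consonant, while manner and voice stay constant.
/ɲ/ is a voiced palatal nasal. The preceding trigger /ɸ/ is bilabial, so /ɲ/ must become bilabial as well.
A voiced bilabial nasal is [m], so the surface segment is [m].

[ʁɪmuɸmʊ]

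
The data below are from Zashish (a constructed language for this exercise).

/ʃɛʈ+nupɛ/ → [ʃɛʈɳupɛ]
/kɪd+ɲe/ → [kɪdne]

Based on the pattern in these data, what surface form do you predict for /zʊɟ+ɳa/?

The data show progressive place assimilation: /n/ → [ɳ] after /ʈ/; /ɲ/ → [n] after /d/. In each pair only place changes, matching the preceding consonant, while manner and voice stay constant.
/ɳ/ is a voiced retroflex nasal. The preceding trigger /ɟ/ is palatal, so /ɳ/ must become palatal as well.
Changing only its place to palatal gives [ɲ] — the voiced palatal nasal.

[zʊɟɲa]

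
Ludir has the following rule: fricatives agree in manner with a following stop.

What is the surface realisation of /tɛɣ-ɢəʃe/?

The rule targets /ɣ/ (voiced velar fricative), which sits before the trigger /ɢ/ (stop).
The voiced velar stop is [g], so /ɣ/ → [g].

[tɛgɢəʃe]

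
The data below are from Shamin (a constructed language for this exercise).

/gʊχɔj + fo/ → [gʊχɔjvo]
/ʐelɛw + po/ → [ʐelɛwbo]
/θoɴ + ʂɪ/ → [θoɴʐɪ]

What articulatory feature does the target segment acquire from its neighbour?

voicing

The segment that alternates is /f/, which surfaces as [v] when adjacent to /j/.
The change voiceless → voiced matches the voicing of the preceding /j/, identifying this as voicing assimilation.
Checking the remaining alternations: /p/ → [b] after /w/ (voiceless → voiced, matching voiced); /ʂ/ → [ʐ] after /ɴ/ (voiceless → voiced, matching voiced) — only voicing changes, and always toward the preceding segment.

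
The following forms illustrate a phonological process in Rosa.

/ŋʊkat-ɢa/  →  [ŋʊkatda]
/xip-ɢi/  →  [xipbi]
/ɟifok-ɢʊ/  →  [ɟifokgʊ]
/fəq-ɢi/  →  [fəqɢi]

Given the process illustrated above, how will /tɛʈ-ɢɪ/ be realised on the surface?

[tɛʈɖɪ]

The data show progressive place assimilation: /ɢ/ → [d] after /t/; /ɢ/ → [b] after /p/; /ɢ/ → [g] after /k/. In each pair only place changes, matching the preceding consonant, while manner and voice stay constant.
No alternation appears in [fəqɢi]: there the adjacent consonants already agree in place (/ɢ/ and /q/ are both uvular), so this form is consistent with the same rule.
The rule targets /ɢ/ (voiced uvular stop), which sits after the trigger /ʈ/ (retroflex).
The voiced retroflex stop is [ɖ], so /ɢ/ → [ɖ].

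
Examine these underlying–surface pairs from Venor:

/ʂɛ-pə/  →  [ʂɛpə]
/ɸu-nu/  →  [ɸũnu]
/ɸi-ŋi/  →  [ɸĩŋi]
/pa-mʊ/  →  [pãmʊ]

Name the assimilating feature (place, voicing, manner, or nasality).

The vowel /u/ surfaces as nasalised [ũ] next to the following nasal /n/ — it has acquired the [+nasal] feature of its neighbour.
Likewise in the remaining data: /i/ → [ĩ] before /ŋ/; /a/ → [ã] before /m/ — each time a vowel is nasalised next to a following nasal.
No change occurs in [ʂɛpə] because the vowel at the boundary is adjacent to an oral consonant, not a nasal (/ɛ/ next to /p/).

nasality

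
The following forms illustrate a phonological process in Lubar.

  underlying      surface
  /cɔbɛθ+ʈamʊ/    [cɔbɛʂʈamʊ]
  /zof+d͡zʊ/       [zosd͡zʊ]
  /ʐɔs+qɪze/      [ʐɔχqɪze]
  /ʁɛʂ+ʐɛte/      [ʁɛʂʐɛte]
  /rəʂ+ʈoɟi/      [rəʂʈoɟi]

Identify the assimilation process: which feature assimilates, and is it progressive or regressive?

Underlying /θ/ is realised as [ʂ] next to /ʈ/; /ʈ/ itself does not change.
/θ/ is dental while /ʈ/ is retroflex; the output [ʂ] is retroflex, matching the trigger — so the feature that spreads is place.
Manner and voice are unchanged, so the assimilation is partial, not total.
Checking the remaining alternations: /f/ → [s] before /d͡z/ (labiodental → alveolar, matching alveolar); /s/ → [χ] before /q/ (alveolar → uvular, matching uvular) — only place changes, and always toward the following segment.
No alternation appears in [ʁɛʂʐɛte], [rəʂʈoɟi]: there the adjacent consonants already agree in place (/ʂ/ and /ʐ/ are both retroflex; /ʂ/ and /ʈ/ are both retroflex), so these forms are consistent with the same rule.
The trigger is the following segment, so the direction is regressive (anticipatory).

regressive place assimilation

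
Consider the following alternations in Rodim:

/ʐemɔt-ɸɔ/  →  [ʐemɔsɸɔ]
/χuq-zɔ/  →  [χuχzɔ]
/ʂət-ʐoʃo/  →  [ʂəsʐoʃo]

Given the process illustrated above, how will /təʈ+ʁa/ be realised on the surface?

[təʂʁa]

The data show regressive manner assimilation: /t/ → [s] before /ɸ/; /q/ → [χ] before /z/; /t/ → [s] before /ʐ/. In each pair only manner changes, matching the following consonant, while place and voice stay constant.
The rule targets /ʈ/ (voiceless retroflex stop), which sits before the trigger /ʁ/ (fricative).
The voiceless retroflex fricative is [ʂ], so /ʈ/ → [ʂ].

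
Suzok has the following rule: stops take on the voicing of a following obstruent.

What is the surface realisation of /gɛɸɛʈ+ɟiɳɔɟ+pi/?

The rule targets /ʈ/ (voiceless retroflex stop), which sits before the trigger /ɟ/ (voiced).
Changing only its voicing to voiced gives [ɖ] — the voiced retroflex stop.
At the second juncture, /ɟ/ likewise becomes [c] adjacent to /p/.

[gɛɸɛɖɟiɳɔcpi]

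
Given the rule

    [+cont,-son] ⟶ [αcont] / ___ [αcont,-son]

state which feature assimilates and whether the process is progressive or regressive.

regressive manner assimilation

The rule copies [cont] (continuancy) from the environment onto the target fricatives; since [±cont] encodes the stop/fricative manner contrast, the assimilating dimension is manner.
The conditioning segment sits to the right of the focus bar, meaning the trigger follows the segment that changes — regressive assimilation.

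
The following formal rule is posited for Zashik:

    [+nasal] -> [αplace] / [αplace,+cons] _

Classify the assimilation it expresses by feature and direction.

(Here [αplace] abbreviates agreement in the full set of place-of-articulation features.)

The rule copies the place features (abbreviated [place]) from the environment onto the target, so the assimilating feature is place.
Since the environment is written before the underscore, the trigger precedes the target; the direction is progressive.

progressive place assimilation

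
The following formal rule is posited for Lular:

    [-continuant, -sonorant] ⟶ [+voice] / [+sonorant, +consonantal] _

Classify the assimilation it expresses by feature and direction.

progressive voicing assimilation

The structural change is [+voice], and the conditioning segment [+sonorant, +consonantal] (a sonorant consonant) is itself voiced, so the target comes to share the voicing of its neighbour — voicing assimilation.
The conditioning segment sits to the left of the focus bar, meaning the trigger precedes the segment that changes — progressive assimilation.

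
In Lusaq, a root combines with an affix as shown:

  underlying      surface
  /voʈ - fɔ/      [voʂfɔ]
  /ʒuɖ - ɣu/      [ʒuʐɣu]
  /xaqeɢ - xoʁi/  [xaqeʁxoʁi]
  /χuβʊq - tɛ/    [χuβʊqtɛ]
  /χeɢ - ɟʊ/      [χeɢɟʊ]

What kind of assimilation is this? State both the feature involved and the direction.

Comparing underlying and surface forms, /ʈ/ → [ʂ] is the alternation; the neighbouring /f/ is constant.
The change stop → fricative matches the manner of the following /f/, identifying this as manner assimilation.
Place and voice are unchanged, so the assimilation is partial, not total.
The same holds elsewhere in the data: /ɖ/ → [ʐ] before /ɣ/ (stop → fricative, matching a fricative); /ɢ/ → [ʁ] before /x/ (stop → fricative, matching a fricative) — only manner changes, and always toward the following segment.
No alternation appears in [χuβʊqtɛ], [χeɢɟʊ]: there the adjacent consonants already agree in manner (/q/ and /t/ are both stops; /ɢ/ and /ɟ/ are both stops), so these forms are consistent with the same rule.
Since the segment that changes precedes the conditioning segment, the assimilation is regressive.

regressive manner assimilation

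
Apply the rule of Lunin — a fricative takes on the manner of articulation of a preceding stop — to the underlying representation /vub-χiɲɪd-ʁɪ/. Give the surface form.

The rule targets /χ/ (voiceless uvular fricative), which sits after the trigger /b/ (stop).
Changing only its manner to stop gives [q] — the voiceless uvular stop.
At the second juncture, /ʁ/ likewise becomes [ɢ] adjacent to /d/.

[vubqiɲɪdɢɪ]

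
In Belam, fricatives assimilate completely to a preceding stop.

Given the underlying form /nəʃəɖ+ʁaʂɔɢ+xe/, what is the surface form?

/ʁ/ is the segment targeted by the rule; it sits immediately after /ɖ/, so it assimilates completely and surfaces as [ɖ].
At the second juncture, /x/ likewise becomes [ɢ] adjacent to /ɢ/.

[nəʃəɖɖaʂɔɢɢe]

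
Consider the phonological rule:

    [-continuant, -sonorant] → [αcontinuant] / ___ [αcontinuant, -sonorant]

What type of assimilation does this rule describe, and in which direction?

The shared variable α links the value of [continuant] on the target to that of the neighbouring obstruent. [continuant] distinguishes stops from fricatives — a manner-of-articulation feature — so this is manner assimilation.
Since the environment is written after the underscore, the trigger follows the target; the direction is regressive.

regressive manner assimilation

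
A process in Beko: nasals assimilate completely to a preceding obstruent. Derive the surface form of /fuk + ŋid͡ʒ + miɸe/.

/ŋ/ is the segment targeted by the rule; it sits immediately after /k/, so it assimilates completely and surfaces as [k].
The same rule applies at the second boundary: /m/ → [d͡ʒ] next to /d͡ʒ/.

[fukkid͡ʒd͡ʒiɸe]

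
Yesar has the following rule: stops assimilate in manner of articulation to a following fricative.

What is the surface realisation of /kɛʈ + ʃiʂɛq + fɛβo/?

[kɛʂʃiʂɛχfɛβo]

/ʈ/ is a voiceless retroflex stop. The following trigger /ʃ/ is a fricative, so /ʈ/ must become a fricative as well.
Changing only its manner to fricative gives [ʂ] — the voiceless retroflex fricative.
The same rule applies at the second boundary: /q/ → [χ] next to /f/.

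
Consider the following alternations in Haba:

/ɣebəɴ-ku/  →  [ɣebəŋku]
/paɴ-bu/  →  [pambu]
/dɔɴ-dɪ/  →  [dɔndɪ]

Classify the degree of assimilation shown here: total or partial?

Underlying /ɴ/ is realised as [ŋ] next to /k/; /k/ itself does not change.
The change uvular → velar matches the place of the following /k/, identifying this as place assimilation.
Manner and voice are unchanged, so the assimilation is partial, not total.
The same holds elsewhere in the data: /ɴ/ → [m] before /b/ (uvular → bilabial, matching bilabial); /ɴ/ → [n] before /d/ (uvular → alveolar, matching alveolar) — only place changes, and always toward the following segment.

partial assimilation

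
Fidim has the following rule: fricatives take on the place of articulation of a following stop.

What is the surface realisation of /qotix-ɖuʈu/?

[qotiʂɖuʈu]

The rule targets /x/ (voiceless velar fricative), which sits before the trigger /ɖ/ (retroflex).
A voiceless retroflex fricative is [ʂ], so the surface segment is [ʂ].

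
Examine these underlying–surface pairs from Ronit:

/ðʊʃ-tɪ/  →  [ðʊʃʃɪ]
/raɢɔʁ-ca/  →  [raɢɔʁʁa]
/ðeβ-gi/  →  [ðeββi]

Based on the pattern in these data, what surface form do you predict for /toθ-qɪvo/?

[toθθɪvo]

The data show progressive total assimilation (/t/ → [ʃ] after /ʃ/; /c/ → [ʁ] after /ʁ/; /g/ → [β] after /β/): in every case the target segment becomes identical to its preceding neighbour, copying more than a single feature.
/q/ is the segment targeted by the rule; it sits immediately after /θ/, so it assimilates completely and surfaces as [θ].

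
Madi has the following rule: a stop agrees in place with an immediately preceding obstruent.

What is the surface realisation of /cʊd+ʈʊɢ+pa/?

/ʈ/ is a voiceless retroflex stop. The preceding trigger /d/ is alveolar, so /ʈ/ must become alveolar as well.
The voiceless alveolar stop is [t], so /ʈ/ → [t].
At the second juncture, /p/ likewise becomes [q] adjacent to /ɢ/.

[cʊdtʊɢqa]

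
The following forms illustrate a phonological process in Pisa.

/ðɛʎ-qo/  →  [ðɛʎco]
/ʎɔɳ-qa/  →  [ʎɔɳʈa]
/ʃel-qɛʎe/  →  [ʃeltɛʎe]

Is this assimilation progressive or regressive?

progressive

Comparing underlying and surface forms, /q/ → [c] is the alternation; the neighbouring /ʎ/ is constant.
The change uvular → palatal matches the place of the preceding /ʎ/, identifying this as place assimilation.
Checking the remaining alternations: /q/ → [ʈ] after /ɳ/ (uvular → retroflex, matching retroflex); /q/ → [t] after /l/ (uvular → alveolar, matching alveolar) — only place changes, and always toward the preceding segment.
The trigger is the preceding segment, so the direction is progressive (perseverative).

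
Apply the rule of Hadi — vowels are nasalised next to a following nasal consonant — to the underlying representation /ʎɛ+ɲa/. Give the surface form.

The vowel /ɛ/ is adjacent to the following nasal /ɲ/, so it acquires [+nasal] and surfaces as [ɛ̃].

[ʎɛ̃ɲa]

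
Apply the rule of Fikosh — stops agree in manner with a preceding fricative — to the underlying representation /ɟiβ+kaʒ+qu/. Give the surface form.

The rule targets /k/ (voiceless velar stop), which sits after the trigger /β/ (fricative).
The voiceless velar fricative is [x], so /k/ → [x].
The same rule applies at the second boundary: /q/ → [χ] next to /ʒ/.

[ɟiβxaʒχu]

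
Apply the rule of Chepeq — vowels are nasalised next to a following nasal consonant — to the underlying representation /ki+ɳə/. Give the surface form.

[kĩɳə]

/i/ sits next to the nasal /ɳ/ and is therefore nasalised to [ĩ].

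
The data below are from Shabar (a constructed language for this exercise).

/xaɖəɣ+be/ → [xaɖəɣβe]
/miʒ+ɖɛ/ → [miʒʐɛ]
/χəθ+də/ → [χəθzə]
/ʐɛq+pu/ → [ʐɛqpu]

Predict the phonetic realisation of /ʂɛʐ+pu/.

The data show progressive manner assimilation: /b/ → [β] after /ɣ/; /ɖ/ → [ʐ] after /ʒ/; /d/ → [z] after /θ/. In each pair only manner changes, matching the preceding consonant, while place and voice stay constant.
Nothing changes in [ʐɛqpu]: there the adjacent consonants already agree in manner (/p/ and /q/ are both stops), so this form is consistent with the same rule.
/p/ is a voiceless bilabial stop. The preceding trigger /ʐ/ is a fricative, so /p/ must become a fricative as well.
A voiceless bilabial fricative is [ɸ], so the surface segment is [ɸ].

[ʂɛʐɸu]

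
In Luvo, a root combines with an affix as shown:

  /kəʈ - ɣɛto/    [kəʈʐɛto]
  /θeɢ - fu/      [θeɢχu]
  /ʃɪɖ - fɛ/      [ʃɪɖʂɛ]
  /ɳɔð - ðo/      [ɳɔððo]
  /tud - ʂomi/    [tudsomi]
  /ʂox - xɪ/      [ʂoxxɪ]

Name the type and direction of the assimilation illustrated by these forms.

Underlying /ɣ/ is realised as [ʐ] next to /ʈ/; /ʈ/ itself does not change.
The change velar → retroflex matches the place of the preceding /ʈ/, identifying this as place assimilation.
Manner and voice are unchanged, so the assimilation is partial, not total.
Checking the remaining alternations: /f/ → [χ] after /ɢ/ (labiodental → uvular, matching uvular); /f/ → [ʂ] after /ɖ/ (labiodental → retroflex, matching retroflex); /ʂ/ → [s] after /d/ (retroflex → alveolar, matching alveolar) — only place changes, and always toward the preceding segment.
No alternation appears in [ɳɔððo], [ʂoxxɪ]: there the adjacent consonants already agree in place (/ð/ and /ð/ are both dental; /x/ and /x/ are both velar), so these forms are consistent with the same rule.
The trigger is the preceding segment, so the direction is progressive (perseverative).

progressive place assimilation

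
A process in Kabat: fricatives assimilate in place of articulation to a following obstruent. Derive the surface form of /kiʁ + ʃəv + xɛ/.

The rule targets /ʁ/ (voiced uvular fricative), which sits before the trigger /ʃ/ (postalveolar).
The voiced postalveolar fricative is [ʒ], so /ʁ/ → [ʒ].
The same rule applies at the second boundary: /v/ → [ɣ] next to /x/.

[kiʒʃəɣxɛ]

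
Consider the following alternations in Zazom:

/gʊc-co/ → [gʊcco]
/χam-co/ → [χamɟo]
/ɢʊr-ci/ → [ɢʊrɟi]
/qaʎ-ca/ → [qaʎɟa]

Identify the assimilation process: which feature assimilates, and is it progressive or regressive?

The segment that alternates is /c/, which surfaces as [ɟ] when adjacent to /m/.
The change voiceless → voiced matches the voicing of the preceding /m/, identifying this as voicing assimilation.
Place and manner are unchanged, so the assimilation is partial, not total.
The same holds elsewhere in the data: /c/ → [ɟ] after /r/ (voiceless → voiced, matching voiced); /c/ → [ɟ] after /ʎ/ (voiceless → voiced, matching voiced) — only voicing changes, and always toward the preceding segment.
Nothing changes in [gʊcco]: there the adjacent consonants already agree in voicing (/c/ and /c/ are both voiceless), so this form is consistent with the same rule.
Since the segment that changes follows the conditioning segment, the assimilation is progressive.

progressive voicing assimilation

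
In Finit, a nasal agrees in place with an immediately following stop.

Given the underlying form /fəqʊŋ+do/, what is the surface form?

The rule targets /ŋ/ (voiced velar nasal), which sits before the trigger /d/ (alveolar).
Changing only its place to alveolar gives [n] — the voiced alveolar nasal.

[fəqʊndo]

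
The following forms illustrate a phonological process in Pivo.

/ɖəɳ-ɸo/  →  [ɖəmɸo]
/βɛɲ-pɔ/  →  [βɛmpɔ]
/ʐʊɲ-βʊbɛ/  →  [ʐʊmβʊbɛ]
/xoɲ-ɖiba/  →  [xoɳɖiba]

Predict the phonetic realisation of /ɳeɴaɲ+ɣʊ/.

[ɳeɴaŋɣʊ]

The data show regressive place assimilation: /ɳ/ → [m] before /ɸ/; /ɲ/ → [m] before /p/; /ɲ/ → [m] before /β/; /ɲ/ → [ɳ] before /ɖ/. In each pair only place changes, matching the following consonant, while manner and voice stay constant.
/ɲ/ is a voiced palatal nasal. The following trigger /ɣ/ is velar, so /ɲ/ must become velar as well.
A voiced velar nasal is [ŋ], so the surface segment is [ŋ].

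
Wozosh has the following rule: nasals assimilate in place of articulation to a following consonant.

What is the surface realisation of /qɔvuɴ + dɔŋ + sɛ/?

[qɔvundɔnsɛ]

The rule targets /ɴ/ (voiced uvular nasal), which sits before the trigger /d/ (alveolar).
The voiced alveolar nasal is [n], so /ɴ/ → [n].
The same rule applies at the second boundary: /ŋ/ → [n] next to /s/.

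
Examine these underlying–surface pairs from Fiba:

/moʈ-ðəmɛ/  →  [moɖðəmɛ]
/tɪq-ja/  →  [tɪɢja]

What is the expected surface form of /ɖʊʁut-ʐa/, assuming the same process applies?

The data show regressive voicing assimilation: /ʈ/ → [ɖ] before /ð/; /q/ → [ɢ] before /j/. In each pair only voicing changes, matching the following consonant, while place and manner stay constant.
The rule targets /t/ (voiceless alveolar stop), which sits before the trigger /ʐ/ (voiced).
A voiced alveolar stop is [d], so the surface segment is [d].

[ɖʊʁudʐa]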